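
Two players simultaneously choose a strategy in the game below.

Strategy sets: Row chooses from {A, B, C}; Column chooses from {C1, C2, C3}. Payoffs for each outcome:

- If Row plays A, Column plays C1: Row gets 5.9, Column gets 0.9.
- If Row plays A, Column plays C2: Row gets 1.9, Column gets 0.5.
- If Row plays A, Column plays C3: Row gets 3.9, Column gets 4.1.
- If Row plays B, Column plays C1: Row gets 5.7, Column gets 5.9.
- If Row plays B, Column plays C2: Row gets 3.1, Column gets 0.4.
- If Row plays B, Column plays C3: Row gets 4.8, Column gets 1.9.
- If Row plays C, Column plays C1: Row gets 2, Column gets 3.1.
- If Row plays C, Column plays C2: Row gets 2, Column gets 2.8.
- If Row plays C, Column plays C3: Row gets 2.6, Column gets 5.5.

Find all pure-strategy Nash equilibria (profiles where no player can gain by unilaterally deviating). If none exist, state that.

Row against C1: payoffs 5.9, 5.7, 2 → best response A.
Row against C2: payoffs 1.9, 3.1, 2 → best response B.
Row against C3: payoffs 3.9, 4.8, 2.6 → best response B.
Column against A: payoffs 0.9, 0.5, 4.1 → best response C3.
Column against B: payoffs 5.9, 0.4, 1.9 → best response C1.
Column against C: payoffs 3.1, 2.8, 5.5 → best response C3.
No profile is a mutual best response for all players.

There is no pure-strategy Nash equilibrium.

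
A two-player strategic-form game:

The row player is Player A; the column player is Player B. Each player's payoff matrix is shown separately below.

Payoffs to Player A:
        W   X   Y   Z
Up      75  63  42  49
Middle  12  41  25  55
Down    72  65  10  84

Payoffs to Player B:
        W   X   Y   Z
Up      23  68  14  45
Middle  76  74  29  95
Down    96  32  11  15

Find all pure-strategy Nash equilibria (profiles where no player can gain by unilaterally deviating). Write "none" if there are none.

For each player, find the best response to each opponent profile; mutual best responses are the pure NE.
Player A against W: payoffs 75, 12, 72 → best response Up.
Player A against X: payoffs 63, 41, 65 → best response Down.
Player A against Y: payoffs 42, 25, 10 → best response Up.
Player A against Z: payoffs 49, 55, 84 → best response Down.
Player B against Up: payoffs 23, 68, 14, 45 → best response X.
Player B against Middle: payoffs 76, 74, 29, 95 → best response Z.
Player B against Down: payoffs 96, 32, 11, 15 → best response W.
No profile is a mutual best response for all players.

No pure-strategy Nash equilibrium.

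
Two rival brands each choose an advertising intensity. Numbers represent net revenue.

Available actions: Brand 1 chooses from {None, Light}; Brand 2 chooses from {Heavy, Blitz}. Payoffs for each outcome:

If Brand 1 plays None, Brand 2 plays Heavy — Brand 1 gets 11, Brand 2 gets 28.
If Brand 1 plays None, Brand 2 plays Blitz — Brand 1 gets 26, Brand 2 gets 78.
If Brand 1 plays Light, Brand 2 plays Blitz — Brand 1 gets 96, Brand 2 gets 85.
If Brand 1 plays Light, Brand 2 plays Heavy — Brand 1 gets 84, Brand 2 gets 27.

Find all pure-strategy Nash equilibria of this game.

(Light, Blitz)

For each player, find the best response to each opponent profile; mutual best responses are the pure NE.
Brand 1 against Heavy: payoffs 11, 84 → best response Light.
Brand 1 against Blitz: payoffs 26, 96 → best response Light.
Brand 2 against None: payoffs 28, 78 → best response Blitz.
Brand 2 against Light: payoffs 27, 85 → best response Blitz.
Mutual best responses: (Light, Blitz).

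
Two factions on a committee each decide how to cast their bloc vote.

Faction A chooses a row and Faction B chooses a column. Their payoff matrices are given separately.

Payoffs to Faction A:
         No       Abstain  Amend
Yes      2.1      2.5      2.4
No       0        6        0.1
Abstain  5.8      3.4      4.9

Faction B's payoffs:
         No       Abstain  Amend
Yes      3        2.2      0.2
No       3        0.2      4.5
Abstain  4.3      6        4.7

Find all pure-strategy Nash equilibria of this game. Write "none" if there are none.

none

Faction A against No: payoffs 2.1, 0, 5.8 → best response Abstain.
Faction A against Abstain: payoffs 2.5, 6, 3.4 → best response No.
Faction A against Amend: payoffs 2.4, 0.1, 4.9 → best response Abstain.
Faction B against Yes: payoffs 3, 2.2, 0.2 → best response No.
Faction B against No: payoffs 3, 0.2, 4.5 → best response Amend.
Faction B against Abstain: payoffs 4.3, 6, 4.7 → best response Abstain.
No profile is a mutual best response for all players.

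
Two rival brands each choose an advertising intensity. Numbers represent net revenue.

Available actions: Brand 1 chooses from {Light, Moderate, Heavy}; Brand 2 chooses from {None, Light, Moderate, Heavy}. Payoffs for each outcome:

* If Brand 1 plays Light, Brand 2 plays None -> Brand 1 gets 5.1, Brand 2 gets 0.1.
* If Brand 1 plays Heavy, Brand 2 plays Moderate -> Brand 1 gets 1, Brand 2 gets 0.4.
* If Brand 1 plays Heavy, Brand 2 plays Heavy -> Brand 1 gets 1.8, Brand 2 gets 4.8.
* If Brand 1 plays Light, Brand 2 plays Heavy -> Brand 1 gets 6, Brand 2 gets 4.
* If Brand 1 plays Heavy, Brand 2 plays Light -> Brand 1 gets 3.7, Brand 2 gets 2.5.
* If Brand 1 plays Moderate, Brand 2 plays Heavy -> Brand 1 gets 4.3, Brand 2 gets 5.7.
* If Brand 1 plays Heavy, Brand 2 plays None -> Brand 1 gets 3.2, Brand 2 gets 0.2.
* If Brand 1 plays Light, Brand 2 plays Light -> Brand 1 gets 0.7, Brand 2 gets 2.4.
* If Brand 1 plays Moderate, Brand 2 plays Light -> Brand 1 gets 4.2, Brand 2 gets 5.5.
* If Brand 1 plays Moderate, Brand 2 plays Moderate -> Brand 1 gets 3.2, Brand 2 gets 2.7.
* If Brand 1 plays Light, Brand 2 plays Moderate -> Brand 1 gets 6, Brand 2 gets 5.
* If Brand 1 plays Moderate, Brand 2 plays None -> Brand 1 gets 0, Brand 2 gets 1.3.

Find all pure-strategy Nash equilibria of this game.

(Light, Moderate)

Brand 1 against None: payoffs 5.1, 0, 3.2 → best response Light.
Brand 1 against Light: payoffs 0.7, 4.2, 3.7 → best response Moderate.
Brand 1 against Moderate: payoffs 6, 3.2, 1 → best response Light.
Brand 1 against Heavy: payoffs 6, 4.3, 1.8 → best response Light.
Brand 2 against Light: payoffs 0.1, 2.4, 5, 4 → best response Moderate.
Brand 2 against Moderate: payoffs 1.3, 5.5, 2.7, 5.7 → best response Heavy.
Brand 2 against Heavy: payoffs 0.2, 2.5, 0.4, 4.8 → best response Heavy.
Mutual best responses: (Light, Moderate).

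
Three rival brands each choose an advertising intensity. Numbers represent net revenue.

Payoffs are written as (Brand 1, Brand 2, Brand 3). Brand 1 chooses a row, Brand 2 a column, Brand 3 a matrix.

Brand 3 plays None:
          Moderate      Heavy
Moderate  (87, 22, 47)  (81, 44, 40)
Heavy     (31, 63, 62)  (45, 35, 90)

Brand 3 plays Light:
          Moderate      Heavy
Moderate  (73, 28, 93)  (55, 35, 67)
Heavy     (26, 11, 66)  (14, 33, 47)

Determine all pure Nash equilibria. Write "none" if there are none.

The unique pure-strategy Nash equilibrium is (Moderate, Heavy, Light).

Check each profile: it is a Nash equilibrium iff no player can strictly gain by switching unilaterally.
(Moderate, Moderate, None): Brand 2 can switch to Heavy (22 → 44). Not NE.
(Moderate, Moderate, Light): Brand 2 can switch to Heavy (28 → 35). Not NE.
(Moderate, Heavy, None): Brand 3 can switch to Light (40 → 67). Not NE.
(Moderate, Heavy, Light): Brand 1 gets 55, best alternative 14; Brand 2 gets 35, best alternative 28; Brand 3 gets 67, best alternative 40. No profitable deviation — NE.
(Heavy, Moderate, None): Brand 1 can switch to Moderate (31 → 87). Not NE.
(Heavy, Moderate, Light): Brand 1 can switch to Moderate (26 → 73). Not NE.
(Heavy, Heavy, None): Brand 1 can switch to Moderate (45 → 81). Not NE.
(The remaining 1 profile has a profitable deviation by the same check.)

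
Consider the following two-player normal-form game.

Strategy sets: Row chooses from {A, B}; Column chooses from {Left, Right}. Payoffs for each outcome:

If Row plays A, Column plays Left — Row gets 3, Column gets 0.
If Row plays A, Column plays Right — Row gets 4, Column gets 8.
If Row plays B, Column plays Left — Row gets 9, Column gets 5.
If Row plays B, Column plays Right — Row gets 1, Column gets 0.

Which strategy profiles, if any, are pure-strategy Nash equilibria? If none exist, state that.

The pure Nash equilibria are (A, Right) and (B, Left).

Row against Left: payoffs 3, 9 → best response B.
Row against Right: payoffs 4, 1 → best response A.
Column against A: payoffs 0, 8 → best response Right.
Column against B: payoffs 5, 0 → best response Left.
Mutual best responses: (A, Right); (B, Left).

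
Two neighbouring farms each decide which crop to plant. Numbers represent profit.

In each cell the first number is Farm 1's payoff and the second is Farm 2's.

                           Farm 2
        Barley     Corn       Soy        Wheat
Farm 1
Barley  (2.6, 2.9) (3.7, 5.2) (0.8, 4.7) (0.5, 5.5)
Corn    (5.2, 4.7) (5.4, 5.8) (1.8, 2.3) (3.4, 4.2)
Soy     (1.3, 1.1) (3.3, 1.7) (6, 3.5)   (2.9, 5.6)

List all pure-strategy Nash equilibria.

Farm 1 against Barley: payoffs 2.6, 5.2, 1.3 → best response Corn.
Farm 1 against Corn: payoffs 3.7, 5.4, 3.3 → best response Corn.
Farm 1 against Soy: payoffs 0.8, 1.8, 6 → best response Soy.
Farm 1 against Wheat: payoffs 0.5, 3.4, 2.9 → best response Corn.
Farm 2 against Barley: payoffs 2.9, 5.2, 4.7, 5.5 → best response Wheat.
Farm 2 against Corn: payoffs 4.7, 5.8, 2.3, 4.2 → best response Corn.
Farm 2 against Soy: payoffs 1.1, 1.7, 3.5, 5.6 → best response Wheat.
Mutual best responses: (Corn, Corn).

The unique pure-strategy Nash equilibrium is (Corn, Corn).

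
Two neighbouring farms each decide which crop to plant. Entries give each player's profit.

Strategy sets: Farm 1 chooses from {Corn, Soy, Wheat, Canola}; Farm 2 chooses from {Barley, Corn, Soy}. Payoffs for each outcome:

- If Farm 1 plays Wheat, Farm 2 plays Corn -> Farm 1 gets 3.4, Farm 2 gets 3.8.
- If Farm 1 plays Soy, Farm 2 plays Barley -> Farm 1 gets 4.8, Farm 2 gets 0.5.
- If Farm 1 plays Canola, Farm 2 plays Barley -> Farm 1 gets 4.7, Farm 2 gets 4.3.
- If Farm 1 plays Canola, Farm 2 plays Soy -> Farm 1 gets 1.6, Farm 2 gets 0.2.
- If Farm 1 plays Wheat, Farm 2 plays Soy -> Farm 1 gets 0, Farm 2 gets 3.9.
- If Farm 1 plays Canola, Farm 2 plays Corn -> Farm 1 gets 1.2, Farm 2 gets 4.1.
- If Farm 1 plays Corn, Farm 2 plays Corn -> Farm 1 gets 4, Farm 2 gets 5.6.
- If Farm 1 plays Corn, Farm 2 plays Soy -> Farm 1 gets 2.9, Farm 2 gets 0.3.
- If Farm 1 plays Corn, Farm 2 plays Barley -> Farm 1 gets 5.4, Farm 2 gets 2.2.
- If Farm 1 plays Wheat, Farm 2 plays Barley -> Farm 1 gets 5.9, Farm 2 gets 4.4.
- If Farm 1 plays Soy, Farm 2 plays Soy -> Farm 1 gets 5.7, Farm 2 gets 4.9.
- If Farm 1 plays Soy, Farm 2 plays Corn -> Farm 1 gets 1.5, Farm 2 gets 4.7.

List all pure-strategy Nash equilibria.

The pure Nash equilibria are (Corn, Corn), (Soy, Soy), (Wheat, Barley).

Farm 1 against Barley: payoffs 5.4, 4.8, 5.9, 4.7 → best response Wheat.
Farm 1 against Corn: payoffs 4, 1.5, 3.4, 1.2 → best response Corn.
Farm 1 against Soy: payoffs 2.9, 5.7, 0, 1.6 → best response Soy.
Farm 2 against Corn: payoffs 2.2, 5.6, 0.3 → best response Corn.
Farm 2 against Soy: payoffs 0.5, 4.7, 4.9 → best response Soy.
Farm 2 against Wheat: payoffs 4.4, 3.8, 3.9 → best response Barley.
Farm 2 against Canola: payoffs 4.3, 4.1, 0.2 → best response Barley.
Mutual best responses: (Corn, Corn); (Soy, Soy); (Wheat, Barley).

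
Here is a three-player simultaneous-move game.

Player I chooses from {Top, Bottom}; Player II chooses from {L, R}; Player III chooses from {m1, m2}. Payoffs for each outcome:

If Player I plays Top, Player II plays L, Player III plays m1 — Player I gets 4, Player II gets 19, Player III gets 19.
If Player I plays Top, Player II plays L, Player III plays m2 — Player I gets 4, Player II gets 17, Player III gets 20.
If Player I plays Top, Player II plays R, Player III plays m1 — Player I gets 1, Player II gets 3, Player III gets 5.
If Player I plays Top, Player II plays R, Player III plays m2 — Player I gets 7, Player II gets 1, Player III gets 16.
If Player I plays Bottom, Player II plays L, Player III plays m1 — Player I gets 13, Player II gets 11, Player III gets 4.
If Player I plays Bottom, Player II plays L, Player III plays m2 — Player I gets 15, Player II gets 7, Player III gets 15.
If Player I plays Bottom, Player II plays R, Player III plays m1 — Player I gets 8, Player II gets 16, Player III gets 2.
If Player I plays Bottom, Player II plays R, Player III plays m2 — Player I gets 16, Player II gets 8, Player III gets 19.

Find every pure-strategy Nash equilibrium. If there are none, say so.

(Bottom, R, m2)

Check each profile: it is a Nash equilibrium iff no player can strictly gain by switching unilaterally.
(Top, L, m1): Player I can switch to Bottom (4 → 13). Not NE.
(Top, L, m2): Player I can switch to Bottom (4 → 15). Not NE.
(Top, R, m1): Player I can switch to Bottom (1 → 8). Not NE.
(Top, R, m2): Player I can switch to Bottom (7 → 16). Not NE.
(Bottom, L, m1): Player II can switch to R (11 → 16). Not NE.
(Bottom, L, m2): Player II can switch to R (7 → 8). Not NE.
(Bottom, R, m1): Player III can switch to m2 (2 → 19). Not NE.
(Bottom, R, m2): Player I gets 16, best alternative 7; Player II gets 8, best alternative 7; Player III gets 19, best alternative 2. No profitable deviation — NE.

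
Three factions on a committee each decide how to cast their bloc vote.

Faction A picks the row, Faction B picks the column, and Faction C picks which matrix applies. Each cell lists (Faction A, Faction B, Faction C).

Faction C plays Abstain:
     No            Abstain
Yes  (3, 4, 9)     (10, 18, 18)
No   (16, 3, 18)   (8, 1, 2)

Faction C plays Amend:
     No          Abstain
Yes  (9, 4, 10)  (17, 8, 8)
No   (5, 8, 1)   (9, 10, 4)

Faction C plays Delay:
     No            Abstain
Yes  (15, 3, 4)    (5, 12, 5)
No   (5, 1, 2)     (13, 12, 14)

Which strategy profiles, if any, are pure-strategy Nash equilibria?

(Yes, No, Abstain): Faction A can switch to No (3 → 16). Not NE.
(Yes, No, Amend): Faction B can switch to Abstain (4 → 8). Not NE.
(Yes, No, Delay): Faction B can switch to Abstain (3 → 12). Not NE.
(Yes, Abstain, Abstain): Faction A gets 10, best alternative 8; Faction B gets 18, best alternative 4; Faction C gets 18, best alternative 8. No profitable deviation — NE.
(Yes, Abstain, Amend): Faction C can switch to Abstain (8 → 18). Not NE.
(Yes, Abstain, Delay): Faction A can switch to No (5 → 13). Not NE.
(No, No, Abstain): Faction A gets 16, best alternative 3; Faction B gets 3, best alternative 1; Faction C gets 18, best alternative 2. No profitable deviation — NE.
(No, No, Amend): Faction A can switch to Yes (5 → 9). Not NE.
(No, Abstain, Delay): Faction A gets 13, best alternative 5; Faction B gets 12, best alternative 1; Faction C gets 14, best alternative 4. No profitable deviation — NE.
(The remaining 3 profiles each have a profitable deviation by the same check.)

(Yes, Abstain, Abstain) and (No, No, Abstain) and (No, Abstain, Delay)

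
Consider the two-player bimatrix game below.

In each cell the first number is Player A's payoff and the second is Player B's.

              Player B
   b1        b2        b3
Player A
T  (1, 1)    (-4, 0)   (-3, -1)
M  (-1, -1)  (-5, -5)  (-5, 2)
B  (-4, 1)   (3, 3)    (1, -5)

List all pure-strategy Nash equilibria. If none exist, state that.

Player A against b1: payoffs 1, -1, -4 → best response T.
Player A against b2: payoffs -4, -5, 3 → best response B.
Player A against b3: payoffs -3, -5, 1 → best response B.
Player B against T: payoffs 1, 0, -1 → best response b1.
Player B against M: payoffs -1, -5, 2 → best response b3.
Player B against B: payoffs 1, 3, -5 → best response b2.
Mutual best responses: (T, b1); (B, b2).

The pure Nash equilibria are (T, b1), (B, b2).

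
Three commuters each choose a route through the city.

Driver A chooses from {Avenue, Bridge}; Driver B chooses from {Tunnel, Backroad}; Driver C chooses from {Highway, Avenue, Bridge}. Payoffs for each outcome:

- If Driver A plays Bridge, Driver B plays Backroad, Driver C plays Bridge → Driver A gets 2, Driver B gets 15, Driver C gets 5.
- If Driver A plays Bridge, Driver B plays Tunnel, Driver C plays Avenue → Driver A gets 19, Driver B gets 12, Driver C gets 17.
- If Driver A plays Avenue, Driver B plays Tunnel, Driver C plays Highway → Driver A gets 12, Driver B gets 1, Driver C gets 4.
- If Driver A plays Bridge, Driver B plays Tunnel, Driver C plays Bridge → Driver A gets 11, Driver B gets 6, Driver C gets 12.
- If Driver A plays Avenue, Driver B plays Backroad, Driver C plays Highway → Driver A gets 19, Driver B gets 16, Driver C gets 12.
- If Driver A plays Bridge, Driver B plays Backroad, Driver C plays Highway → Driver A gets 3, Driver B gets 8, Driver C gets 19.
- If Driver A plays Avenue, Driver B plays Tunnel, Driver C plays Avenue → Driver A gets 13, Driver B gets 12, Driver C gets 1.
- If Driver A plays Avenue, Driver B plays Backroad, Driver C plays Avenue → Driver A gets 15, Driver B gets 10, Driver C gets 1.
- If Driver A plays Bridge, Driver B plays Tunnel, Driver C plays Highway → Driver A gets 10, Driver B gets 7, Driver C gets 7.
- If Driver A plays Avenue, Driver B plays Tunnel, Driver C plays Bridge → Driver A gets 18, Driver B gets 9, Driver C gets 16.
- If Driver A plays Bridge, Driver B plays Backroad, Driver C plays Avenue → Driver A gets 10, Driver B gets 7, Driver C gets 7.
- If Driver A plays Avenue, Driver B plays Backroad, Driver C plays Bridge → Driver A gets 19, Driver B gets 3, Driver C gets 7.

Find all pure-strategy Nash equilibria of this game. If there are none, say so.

(Avenue, Tunnel, Highway): Driver B can switch to Backroad (1 → 16). Not NE.
(Avenue, Tunnel, Avenue): Driver A can switch to Bridge (13 → 19). Not NE.
(Avenue, Tunnel, Bridge): Driver A gets 18, best alternative 11; Driver B gets 9, best alternative 3; Driver C gets 16, best alternative 4. No profitable deviation — NE.
(Avenue, Backroad, Highway): Driver A gets 19, best alternative 3; Driver B gets 16, best alternative 1; Driver C gets 12, best alternative 7. No profitable deviation — NE.
(Avenue, Backroad, Avenue): Driver B can switch to Tunnel (10 → 12). Not NE.
(Avenue, Backroad, Bridge): Driver B can switch to Tunnel (3 → 9). Not NE.
(Bridge, Tunnel, Highway): Driver A can switch to Avenue (10 → 12). Not NE.
(Bridge, Tunnel, Avenue): Driver A gets 19, best alternative 13; Driver B gets 12, best alternative 7; Driver C gets 17, best alternative 12. No profitable deviation — NE.
(Bridge, Tunnel, Bridge): Driver A can switch to Avenue (11 → 18). Not NE.
(Bridge, Backroad, Highway): Driver A can switch to Avenue (3 → 19). Not NE.
(Bridge, Backroad, Avenue): Driver A can switch to Avenue (10 → 15). Not NE.
(The remaining 1 profile has a profitable deviation by the same check.)

The pure Nash equilibria are (Avenue, Tunnel, Bridge); (Avenue, Backroad, Highway); (Bridge, Tunnel, Avenue).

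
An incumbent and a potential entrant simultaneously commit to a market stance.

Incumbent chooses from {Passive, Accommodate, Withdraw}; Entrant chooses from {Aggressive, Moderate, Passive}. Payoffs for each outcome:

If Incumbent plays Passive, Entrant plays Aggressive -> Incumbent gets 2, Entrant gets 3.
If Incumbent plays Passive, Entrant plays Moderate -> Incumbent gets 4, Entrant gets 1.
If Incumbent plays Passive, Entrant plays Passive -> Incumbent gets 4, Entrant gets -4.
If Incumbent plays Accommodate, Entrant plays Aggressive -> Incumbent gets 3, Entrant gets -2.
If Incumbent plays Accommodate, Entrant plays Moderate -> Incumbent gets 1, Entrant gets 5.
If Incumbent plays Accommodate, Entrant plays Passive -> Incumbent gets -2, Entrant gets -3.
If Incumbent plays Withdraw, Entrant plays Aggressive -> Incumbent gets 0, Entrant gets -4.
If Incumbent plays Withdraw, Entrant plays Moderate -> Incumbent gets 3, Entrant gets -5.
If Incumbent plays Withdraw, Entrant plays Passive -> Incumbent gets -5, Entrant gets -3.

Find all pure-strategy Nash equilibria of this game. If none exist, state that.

(Passive, Aggressive): Incumbent can switch to Accommodate (2 → 3). Not NE.
(Passive, Moderate): Entrant can switch to Aggressive (1 → 3). Not NE.
(Passive, Passive): Entrant can switch to Aggressive (-4 → 3). Not NE.
(Accommodate, Aggressive): Entrant can switch to Moderate (-2 → 5). Not NE.
(Accommodate, Moderate): Incumbent can switch to Passive (1 → 4). Not NE.
(Accommodate, Passive): Incumbent can switch to Passive (-2 → 4). Not NE.
(Withdraw, Aggressive): Incumbent can switch to Passive (0 → 2). Not NE.
(Withdraw, Moderate): Incumbent can switch to Passive (3 → 4). Not NE.
(Withdraw, Passive): Incumbent can switch to Passive (-5 → 4). Not NE.

none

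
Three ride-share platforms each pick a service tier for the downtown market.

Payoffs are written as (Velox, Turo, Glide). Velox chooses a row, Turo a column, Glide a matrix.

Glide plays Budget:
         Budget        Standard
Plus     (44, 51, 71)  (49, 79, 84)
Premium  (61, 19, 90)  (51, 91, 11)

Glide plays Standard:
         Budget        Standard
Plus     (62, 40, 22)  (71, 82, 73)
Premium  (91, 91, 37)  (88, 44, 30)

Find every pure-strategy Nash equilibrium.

Velox against (Budget, Budget): payoffs 44, 61 → best response Premium.
Velox against (Budget, Standard): payoffs 62, 91 → best response Premium.
Velox against (Standard, Budget): payoffs 49, 51 → best response Premium.
Velox against (Standard, Standard): payoffs 71, 88 → best response Premium.
Turo against (Plus, Budget): payoffs 51, 79 → best response Standard.
Turo against (Plus, Standard): payoffs 40, 82 → best response Standard.
Turo against (Premium, Budget): payoffs 19, 91 → best response Standard.
Turo against (Premium, Standard): payoffs 91, 44 → best response Budget.
Glide against (Plus, Budget): payoffs 71, 22 → best response Budget.
Glide against (Plus, Standard): payoffs 84, 73 → best response Budget.
Glide against (Premium, Budget): payoffs 90, 37 → best response Budget.
Glide against (Premium, Standard): payoffs 11, 30 → best response Standard.
No profile is a mutual best response for all players.

This game has no pure Nash equilibrium.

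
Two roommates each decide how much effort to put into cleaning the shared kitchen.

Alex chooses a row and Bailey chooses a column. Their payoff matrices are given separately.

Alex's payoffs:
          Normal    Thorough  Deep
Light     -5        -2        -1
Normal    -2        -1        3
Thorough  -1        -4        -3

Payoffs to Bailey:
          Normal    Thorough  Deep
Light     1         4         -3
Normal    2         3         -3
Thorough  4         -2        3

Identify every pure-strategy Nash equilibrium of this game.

(Normal, Thorough); (Thorough, Normal)

(Light, Normal): Alex can switch to Normal (-5 → -2). Not NE.
(Light, Thorough): Alex can switch to Normal (-2 → -1). Not NE.
(Light, Deep): Alex can switch to Normal (-1 → 3). Not NE.
(Normal, Normal): Alex can switch to Thorough (-2 → -1). Not NE.
(Normal, Thorough): Alex gets -1, best alternative -2; Bailey gets 3, best alternative 2. No profitable deviation — NE.
(Normal, Deep): Bailey can switch to Normal (-3 → 2). Not NE.
(Thorough, Normal): Alex gets -1, best alternative -2; Bailey gets 4, best alternative 3. No profitable deviation — NE.
(Thorough, Thorough): Alex can switch to Light (-4 → -2). Not NE.
(Thorough, Deep): Alex can switch to Light (-3 → -1). Not NE.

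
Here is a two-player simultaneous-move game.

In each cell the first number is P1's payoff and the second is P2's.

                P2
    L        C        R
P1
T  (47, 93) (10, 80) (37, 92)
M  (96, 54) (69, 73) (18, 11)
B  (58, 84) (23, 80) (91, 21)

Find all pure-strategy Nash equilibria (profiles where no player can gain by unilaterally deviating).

(M, C)

(T, L): P1 can switch to M (47 → 96). Not NE.
(T, C): P1 can switch to M (10 → 69). Not NE.
(T, R): P1 can switch to B (37 → 91). Not NE.
(M, L): P2 can switch to C (54 → 73). Not NE.
(M, C): P1 gets 69, best alternative 23; P2 gets 73, best alternative 54. No profitable deviation — NE.
(M, R): P1 can switch to T (18 → 37). Not NE.
(B, L): P1 can switch to M (58 → 96). Not NE.
(B, C): P1 can switch to M (23 → 69). Not NE.
(B, R): P2 can switch to L (21 → 84). Not NE.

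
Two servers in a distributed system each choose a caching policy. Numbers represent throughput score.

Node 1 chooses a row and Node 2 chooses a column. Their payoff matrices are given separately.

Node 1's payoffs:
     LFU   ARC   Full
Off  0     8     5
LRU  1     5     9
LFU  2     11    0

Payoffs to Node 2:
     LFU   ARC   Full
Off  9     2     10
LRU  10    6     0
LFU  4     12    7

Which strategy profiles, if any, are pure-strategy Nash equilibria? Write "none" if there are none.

The unique pure-strategy Nash equilibrium is (LFU, ARC).

For each player, find the best response to each opponent profile; mutual best responses are the pure NE.
Node 1 against LFU: payoffs 0, 1, 2 → best response LFU.
Node 1 against ARC: payoffs 8, 5, 11 → best response LFU.
Node 1 against Full: payoffs 5, 9, 0 → best response LRU.
Node 2 against Off: payoffs 9, 2, 10 → best response Full.
Node 2 against LRU: payoffs 10, 6, 0 → best response LFU.
Node 2 against LFU: payoffs 4, 12, 7 → best response ARC.
Mutual best responses: (LFU, ARC).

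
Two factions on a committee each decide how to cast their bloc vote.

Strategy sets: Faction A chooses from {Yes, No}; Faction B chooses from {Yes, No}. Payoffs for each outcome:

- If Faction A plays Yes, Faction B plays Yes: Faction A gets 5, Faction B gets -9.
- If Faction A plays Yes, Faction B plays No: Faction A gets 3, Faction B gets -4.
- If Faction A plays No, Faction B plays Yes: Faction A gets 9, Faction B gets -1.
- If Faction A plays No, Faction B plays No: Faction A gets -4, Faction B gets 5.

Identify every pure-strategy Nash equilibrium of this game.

The unique pure-strategy Nash equilibrium is (Yes, No).

For each player, find the best response to each opponent profile; mutual best responses are the pure NE.
Faction A against Yes: payoffs 5, 9 → best response No.
Faction A against No: payoffs 3, -4 → best response Yes.
Faction B against Yes: payoffs -9, -4 → best response No.
Faction B against No: payoffs -1, 5 → best response No.
Mutual best responses: (Yes, No).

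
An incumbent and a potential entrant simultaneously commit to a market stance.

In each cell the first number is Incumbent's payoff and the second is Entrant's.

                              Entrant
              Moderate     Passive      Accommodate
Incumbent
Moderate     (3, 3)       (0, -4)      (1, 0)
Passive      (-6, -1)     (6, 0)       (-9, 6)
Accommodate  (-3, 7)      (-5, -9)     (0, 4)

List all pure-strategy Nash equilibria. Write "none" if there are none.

Incumbent against Moderate: payoffs 3, -6, -3 → best response Moderate.
Incumbent against Passive: payoffs 0, 6, -5 → best response Passive.
Incumbent against Accommodate: payoffs 1, -9, 0 → best response Moderate.
Entrant against Moderate: payoffs 3, -4, 0 → best response Moderate.
Entrant against Passive: payoffs -1, 0, 6 → best response Accommodate.
Entrant against Accommodate: payoffs 7, -9, 4 → best response Moderate.
Mutual best responses: (Moderate, Moderate).

Pure NE: (Moderate, Moderate)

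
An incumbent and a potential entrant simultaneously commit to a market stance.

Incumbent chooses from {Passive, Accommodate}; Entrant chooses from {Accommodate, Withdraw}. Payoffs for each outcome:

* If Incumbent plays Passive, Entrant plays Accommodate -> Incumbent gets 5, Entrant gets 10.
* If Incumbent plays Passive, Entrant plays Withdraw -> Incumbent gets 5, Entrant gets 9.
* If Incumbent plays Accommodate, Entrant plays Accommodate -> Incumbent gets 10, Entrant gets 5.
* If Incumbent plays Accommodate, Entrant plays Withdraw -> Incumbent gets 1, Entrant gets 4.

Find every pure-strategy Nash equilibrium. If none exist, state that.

The unique pure-strategy Nash equilibrium is (Accommodate, Accommodate).

(Passive, Accommodate): Incumbent can switch to Accommodate (5 → 10). Not NE.
(Passive, Withdraw): Entrant can switch to Accommodate (9 → 10). Not NE.
(Accommodate, Accommodate): Incumbent gets 10, best alternative 5; Entrant gets 5, best alternative 4. No profitable deviation — NE.
(Accommodate, Withdraw): Incumbent can switch to Passive (1 → 5). Not NE.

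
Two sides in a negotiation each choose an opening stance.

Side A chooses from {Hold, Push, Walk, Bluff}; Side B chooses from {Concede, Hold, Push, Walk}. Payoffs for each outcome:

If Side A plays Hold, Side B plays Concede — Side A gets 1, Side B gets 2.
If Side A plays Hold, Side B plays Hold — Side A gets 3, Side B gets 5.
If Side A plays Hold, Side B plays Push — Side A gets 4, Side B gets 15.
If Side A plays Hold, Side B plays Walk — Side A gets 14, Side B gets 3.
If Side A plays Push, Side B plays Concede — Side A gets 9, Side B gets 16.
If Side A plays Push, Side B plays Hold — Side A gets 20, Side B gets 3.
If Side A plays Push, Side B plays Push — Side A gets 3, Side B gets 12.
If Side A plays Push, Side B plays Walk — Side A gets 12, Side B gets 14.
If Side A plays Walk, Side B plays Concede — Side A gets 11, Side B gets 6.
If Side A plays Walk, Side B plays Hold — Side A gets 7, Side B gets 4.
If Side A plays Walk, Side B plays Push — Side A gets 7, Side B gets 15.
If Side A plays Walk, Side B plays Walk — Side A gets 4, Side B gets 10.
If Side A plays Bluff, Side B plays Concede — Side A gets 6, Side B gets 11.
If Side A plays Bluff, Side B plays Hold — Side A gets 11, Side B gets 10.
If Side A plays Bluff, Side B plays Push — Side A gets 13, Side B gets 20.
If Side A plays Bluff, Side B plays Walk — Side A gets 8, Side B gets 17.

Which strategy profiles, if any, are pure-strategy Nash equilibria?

For each player, find the best response to each opponent profile; mutual best responses are the pure NE.
Side A against Concede: payoffs 1, 9, 11, 6 → best response Walk.
Side A against Hold: payoffs 3, 20, 7, 11 → best response Push.
Side A against Push: payoffs 4, 3, 7, 13 → best response Bluff.
Side A against Walk: payoffs 14, 12, 4, 8 → best response Hold.
Side B against Hold: payoffs 2, 5, 15, 3 → best response Push.
Side B against Push: payoffs 16, 3, 12, 14 → best response Concede.
Side B against Walk: payoffs 6, 4, 15, 10 → best response Push.
Side B against Bluff: payoffs 11, 10, 20, 17 → best response Push.
Mutual best responses: (Bluff, Push).

(Bluff, Push)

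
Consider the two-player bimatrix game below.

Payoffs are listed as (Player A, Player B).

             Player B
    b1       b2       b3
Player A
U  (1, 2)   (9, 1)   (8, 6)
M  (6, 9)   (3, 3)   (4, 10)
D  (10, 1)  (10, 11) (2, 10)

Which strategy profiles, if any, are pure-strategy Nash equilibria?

(U, b1): Player A can switch to M (1 → 6). Not NE.
(U, b2): Player A can switch to D (9 → 10). Not NE.
(U, b3): Player A gets 8, best alternative 4; Player B gets 6, best alternative 2. No profitable deviation — NE.
(M, b1): Player A can switch to D (6 → 10). Not NE.
(M, b2): Player A can switch to U (3 → 9). Not NE.
(M, b3): Player A can switch to U (4 → 8). Not NE.
(D, b1): Player B can switch to b2 (1 → 11). Not NE.
(D, b2): Player A gets 10, best alternative 9; Player B gets 11, best alternative 10. No profitable deviation — NE.
(D, b3): Player A can switch to U (2 → 8). Not NE.

Pure-strategy Nash equilibria: (U, b3), (D, b2)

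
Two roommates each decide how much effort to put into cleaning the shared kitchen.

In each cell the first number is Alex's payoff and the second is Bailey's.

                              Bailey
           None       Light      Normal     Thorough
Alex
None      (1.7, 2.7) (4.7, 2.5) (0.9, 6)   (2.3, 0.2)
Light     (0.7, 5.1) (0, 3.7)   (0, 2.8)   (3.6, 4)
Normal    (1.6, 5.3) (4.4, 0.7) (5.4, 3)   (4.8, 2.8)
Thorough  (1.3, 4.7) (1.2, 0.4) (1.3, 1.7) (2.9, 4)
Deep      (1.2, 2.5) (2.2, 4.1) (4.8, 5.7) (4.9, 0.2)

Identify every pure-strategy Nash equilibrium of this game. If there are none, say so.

none

Check each profile: it is a Nash equilibrium iff no player can strictly gain by switching unilaterally.
(None, None): Bailey can switch to Normal (2.7 → 6). Not NE.
(None, Light): Bailey can switch to None (2.5 → 2.7). Not NE.
(None, Normal): Alex can switch to Normal (0.9 → 5.4). Not NE.
(None, Thorough): Alex can switch to Light (2.3 → 3.6). Not NE.
(Light, None): Alex can switch to None (0.7 → 1.7). Not NE.
(Light, Light): Alex can switch to None (0 → 4.7). Not NE.
(Light, Normal): Alex can switch to None (0 → 0.9). Not NE.
(Light, Thorough): Alex can switch to Normal (3.6 → 4.8). Not NE.
(Normal, None): Alex can switch to None (1.6 → 1.7). Not NE.
(Normal, Light): Alex can switch to None (4.4 → 4.7). Not NE.
(The remaining 10 profiles each have a profitable deviation by the same check.)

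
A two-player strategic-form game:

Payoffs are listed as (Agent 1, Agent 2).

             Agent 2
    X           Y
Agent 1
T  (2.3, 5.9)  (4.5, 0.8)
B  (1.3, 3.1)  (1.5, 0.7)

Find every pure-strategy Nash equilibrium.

Agent 1 against X: payoffs 2.3, 1.3 → best response T.
Agent 1 against Y: payoffs 4.5, 1.5 → best response T.
Agent 2 against T: payoffs 5.9, 0.8 → best response X.
Agent 2 against B: payoffs 3.1, 0.7 → best response X.
Mutual best responses: (T, X).

The unique pure-strategy Nash equilibrium is (T, X).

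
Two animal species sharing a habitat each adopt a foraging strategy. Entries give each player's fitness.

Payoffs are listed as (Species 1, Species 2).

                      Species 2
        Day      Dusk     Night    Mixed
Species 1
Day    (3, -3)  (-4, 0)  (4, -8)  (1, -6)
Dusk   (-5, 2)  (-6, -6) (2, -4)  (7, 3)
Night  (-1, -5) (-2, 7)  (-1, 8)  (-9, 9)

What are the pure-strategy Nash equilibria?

Check each profile: it is a Nash equilibrium iff no player can strictly gain by switching unilaterally.
(Day, Day): Species 2 can switch to Dusk (-3 → 0). Not NE.
(Day, Dusk): Species 1 can switch to Night (-4 → -2). Not NE.
(Day, Night): Species 2 can switch to Day (-8 → -3). Not NE.
(Day, Mixed): Species 1 can switch to Dusk (1 → 7). Not NE.
(Dusk, Day): Species 1 can switch to Day (-5 → 3). Not NE.
(Dusk, Dusk): Species 1 can switch to Day (-6 → -4). Not NE.
(Dusk, Night): Species 1 can switch to Day (2 → 4). Not NE.
(Dusk, Mixed): Species 1 gets 7, best alternative 1; Species 2 gets 3, best alternative 2. No profitable deviation — NE.
(Night, Day): Species 1 can switch to Day (-1 → 3). Not NE.
(The remaining 3 profiles each have a profitable deviation by the same check.)

The unique pure-strategy Nash equilibrium is (Dusk, Mixed).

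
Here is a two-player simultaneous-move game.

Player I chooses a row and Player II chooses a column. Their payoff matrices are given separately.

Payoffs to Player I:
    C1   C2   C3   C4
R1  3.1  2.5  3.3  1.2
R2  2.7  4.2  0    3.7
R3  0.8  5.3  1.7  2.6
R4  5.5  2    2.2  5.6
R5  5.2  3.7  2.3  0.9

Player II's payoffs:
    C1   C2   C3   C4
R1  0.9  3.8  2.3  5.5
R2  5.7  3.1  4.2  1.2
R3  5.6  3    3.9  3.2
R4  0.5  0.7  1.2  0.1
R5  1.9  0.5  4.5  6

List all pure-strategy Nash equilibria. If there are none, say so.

Player I against C1: payoffs 3.1, 2.7, 0.8, 5.5, 5.2 → best response R4.
Player I against C2: payoffs 2.5, 4.2, 5.3, 2, 3.7 → best response R3.
Player I against C3: payoffs 3.3, 0, 1.7, 2.2, 2.3 → best response R1.
Player I against C4: payoffs 1.2, 3.7, 2.6, 5.6, 0.9 → best response R4.
Player II against R1: payoffs 0.9, 3.8, 2.3, 5.5 → best response C4.
Player II against R2: payoffs 5.7, 3.1, 4.2, 1.2 → best response C1.
Player II against R3: payoffs 5.6, 3, 3.9, 3.2 → best response C1.
Player II against R4: payoffs 0.5, 0.7, 1.2, 0.1 → best response C3.
Player II against R5: payoffs 1.9, 0.5, 4.5, 6 → best response C4.
No profile is a mutual best response for all players.

No pure-strategy Nash equilibrium.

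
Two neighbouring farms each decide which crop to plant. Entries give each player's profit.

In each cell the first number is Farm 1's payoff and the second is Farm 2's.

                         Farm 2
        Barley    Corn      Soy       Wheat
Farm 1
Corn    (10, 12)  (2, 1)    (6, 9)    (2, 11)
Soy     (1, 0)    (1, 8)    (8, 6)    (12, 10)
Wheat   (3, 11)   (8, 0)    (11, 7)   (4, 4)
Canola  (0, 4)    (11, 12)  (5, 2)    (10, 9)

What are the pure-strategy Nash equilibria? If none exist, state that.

Check each profile: it is a Nash equilibrium iff no player can strictly gain by switching unilaterally.
(Corn, Barley): Farm 1 gets 10, best alternative 3; Farm 2 gets 12, best alternative 11. No profitable deviation — NE.
(Corn, Corn): Farm 1 can switch to Wheat (2 → 8). Not NE.
(Corn, Soy): Farm 1 can switch to Soy (6 → 8). Not NE.
(Corn, Wheat): Farm 1 can switch to Soy (2 → 12). Not NE.
(Soy, Barley): Farm 1 can switch to Corn (1 → 10). Not NE.
(Soy, Corn): Farm 1 can switch to Corn (1 → 2). Not NE.
(Soy, Soy): Farm 1 can switch to Wheat (8 → 11). Not NE.
(Soy, Wheat): Farm 1 gets 12, best alternative 10; Farm 2 gets 10, best alternative 8. No profitable deviation — NE.
(Wheat, Barley): Farm 1 can switch to Corn (3 → 10). Not NE.
(Wheat, Corn): Farm 1 can switch to Canola (8 → 11). Not NE.
(Wheat, Soy): Farm 2 can switch to Barley (7 → 11). Not NE.
(Wheat, Wheat): Farm 1 can switch to Soy (4 → 12). Not NE.
(Canola, Barley): Farm 1 can switch to Corn (0 → 10). Not NE.
(Canola, Corn): Farm 1 gets 11, best alternative 8; Farm 2 gets 12, best alternative 9. No profitable deviation — NE.
(Canola, Soy): Farm 1 can switch to Corn (5 → 6). Not NE.
(The remaining 1 profile has a profitable deviation by the same check.)

(Corn, Barley), (Soy, Wheat), (Canola, Corn)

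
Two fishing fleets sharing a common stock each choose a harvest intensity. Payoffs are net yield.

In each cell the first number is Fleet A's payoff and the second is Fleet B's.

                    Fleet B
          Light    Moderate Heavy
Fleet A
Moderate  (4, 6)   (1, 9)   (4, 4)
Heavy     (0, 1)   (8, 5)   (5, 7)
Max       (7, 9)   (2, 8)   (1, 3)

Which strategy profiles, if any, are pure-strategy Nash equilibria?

The pure Nash equilibria are (Heavy, Heavy); (Max, Light).

Fleet A against Light: payoffs 4, 0, 7 → best response Max.
Fleet A against Moderate: payoffs 1, 8, 2 → best response Heavy.
Fleet A against Heavy: payoffs 4, 5, 1 → best response Heavy.
Fleet B against Moderate: payoffs 6, 9, 4 → best response Moderate.
Fleet B against Heavy: payoffs 1, 5, 7 → best response Heavy.
Fleet B against Max: payoffs 9, 8, 3 → best response Light.
Mutual best responses: (Heavy, Heavy); (Max, Light).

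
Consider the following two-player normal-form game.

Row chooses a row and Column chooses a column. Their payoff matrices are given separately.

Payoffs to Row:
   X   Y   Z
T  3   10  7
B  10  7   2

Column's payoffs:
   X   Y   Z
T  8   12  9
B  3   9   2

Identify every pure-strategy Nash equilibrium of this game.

(T, X): Row can switch to B (3 → 10). Not NE.
(T, Y): Row gets 10, best alternative 7; Column gets 12, best alternative 9. No profitable deviation — NE.
(T, Z): Column can switch to Y (9 → 12). Not NE.
(B, X): Column can switch to Y (3 → 9). Not NE.
(B, Y): Row can switch to T (7 → 10). Not NE.
(B, Z): Row can switch to T (2 → 7). Not NE.

(T, Y)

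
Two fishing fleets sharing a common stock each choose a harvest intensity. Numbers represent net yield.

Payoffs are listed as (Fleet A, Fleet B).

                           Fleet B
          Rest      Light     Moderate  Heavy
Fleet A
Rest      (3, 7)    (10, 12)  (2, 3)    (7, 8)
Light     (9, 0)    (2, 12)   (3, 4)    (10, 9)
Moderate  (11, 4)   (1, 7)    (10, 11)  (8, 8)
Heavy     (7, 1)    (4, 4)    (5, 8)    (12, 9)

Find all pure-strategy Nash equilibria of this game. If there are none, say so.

Pure-strategy Nash equilibria: (Rest, Light) and (Moderate, Moderate) and (Heavy, Heavy)

For each strategy profile, look for a profitable unilateral deviation.
(Rest, Rest): Fleet A can switch to Light (3 → 9). Not NE.
(Rest, Light): Fleet A gets 10, best alternative 4; Fleet B gets 12, best alternative 8. No profitable deviation — NE.
(Rest, Moderate): Fleet A can switch to Light (2 → 3). Not NE.
(Rest, Heavy): Fleet A can switch to Light (7 → 10). Not NE.
(Light, Rest): Fleet A can switch to Moderate (9 → 11). Not NE.
(Light, Light): Fleet A can switch to Rest (2 → 10). Not NE.
(Light, Moderate): Fleet A can switch to Moderate (3 → 10). Not NE.
(Moderate, Moderate): Fleet A gets 10, best alternative 5; Fleet B gets 11, best alternative 8. No profitable deviation — NE.
(Heavy, Heavy): Fleet A gets 12, best alternative 10; Fleet B gets 9, best alternative 8. No profitable deviation — NE.
(The remaining 7 profiles each have a profitable deviation by the same check.)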